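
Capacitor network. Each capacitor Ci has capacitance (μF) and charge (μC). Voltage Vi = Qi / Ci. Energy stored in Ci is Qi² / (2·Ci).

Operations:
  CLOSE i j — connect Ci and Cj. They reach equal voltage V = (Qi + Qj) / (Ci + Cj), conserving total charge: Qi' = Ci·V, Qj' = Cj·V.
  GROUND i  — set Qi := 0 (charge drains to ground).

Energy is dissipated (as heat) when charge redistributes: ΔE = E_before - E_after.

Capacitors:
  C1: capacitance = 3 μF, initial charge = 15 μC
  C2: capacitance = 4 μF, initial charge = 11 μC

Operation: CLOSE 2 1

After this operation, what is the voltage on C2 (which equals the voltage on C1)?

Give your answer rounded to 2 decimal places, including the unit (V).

Initial: C1(3μF, Q=15μC, V=5.00V), C2(4μF, Q=11μC, V=2.75V)
Op 1: CLOSE 2-1: Q_total=26.00, C_total=7.00, V=3.71; Q2=14.86, Q1=11.14; dissipated=4.339

Answer: 3.71 V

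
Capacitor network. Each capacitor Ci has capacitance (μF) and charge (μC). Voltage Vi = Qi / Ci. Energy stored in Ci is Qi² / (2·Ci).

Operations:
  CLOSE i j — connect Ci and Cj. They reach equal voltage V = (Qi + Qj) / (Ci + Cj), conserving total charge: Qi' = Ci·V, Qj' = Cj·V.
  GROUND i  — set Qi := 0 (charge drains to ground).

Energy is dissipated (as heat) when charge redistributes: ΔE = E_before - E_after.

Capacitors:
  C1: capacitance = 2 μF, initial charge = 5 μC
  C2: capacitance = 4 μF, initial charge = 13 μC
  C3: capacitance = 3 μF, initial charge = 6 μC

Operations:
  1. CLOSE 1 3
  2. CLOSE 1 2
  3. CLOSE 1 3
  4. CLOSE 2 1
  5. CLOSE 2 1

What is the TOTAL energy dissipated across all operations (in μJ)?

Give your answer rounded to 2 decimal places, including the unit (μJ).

Answer: 1.30 μJ

Derivation:
Initial: C1(2μF, Q=5μC, V=2.50V), C2(4μF, Q=13μC, V=3.25V), C3(3μF, Q=6μC, V=2.00V)
Op 1: CLOSE 1-3: Q_total=11.00, C_total=5.00, V=2.20; Q1=4.40, Q3=6.60; dissipated=0.150
Op 2: CLOSE 1-2: Q_total=17.40, C_total=6.00, V=2.90; Q1=5.80, Q2=11.60; dissipated=0.735
Op 3: CLOSE 1-3: Q_total=12.40, C_total=5.00, V=2.48; Q1=4.96, Q3=7.44; dissipated=0.294
Op 4: CLOSE 2-1: Q_total=16.56, C_total=6.00, V=2.76; Q2=11.04, Q1=5.52; dissipated=0.118
Op 5: CLOSE 2-1: Q_total=16.56, C_total=6.00, V=2.76; Q2=11.04, Q1=5.52; dissipated=0.000
Total dissipated: 1.297 μJ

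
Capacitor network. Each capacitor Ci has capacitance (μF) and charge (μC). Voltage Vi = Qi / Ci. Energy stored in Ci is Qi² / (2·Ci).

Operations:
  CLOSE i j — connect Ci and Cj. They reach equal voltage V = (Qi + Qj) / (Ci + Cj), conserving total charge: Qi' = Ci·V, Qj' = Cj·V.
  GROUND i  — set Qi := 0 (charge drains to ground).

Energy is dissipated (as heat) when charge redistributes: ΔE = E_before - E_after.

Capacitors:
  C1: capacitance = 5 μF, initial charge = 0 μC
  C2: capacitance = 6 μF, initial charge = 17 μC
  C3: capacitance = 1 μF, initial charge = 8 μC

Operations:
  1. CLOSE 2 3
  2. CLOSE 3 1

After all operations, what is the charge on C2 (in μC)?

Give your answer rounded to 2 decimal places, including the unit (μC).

Initial: C1(5μF, Q=0μC, V=0.00V), C2(6μF, Q=17μC, V=2.83V), C3(1μF, Q=8μC, V=8.00V)
Op 1: CLOSE 2-3: Q_total=25.00, C_total=7.00, V=3.57; Q2=21.43, Q3=3.57; dissipated=11.440
Op 2: CLOSE 3-1: Q_total=3.57, C_total=6.00, V=0.60; Q3=0.60, Q1=2.98; dissipated=5.315
Final charges: Q1=2.98, Q2=21.43, Q3=0.60

Answer: 21.43 μC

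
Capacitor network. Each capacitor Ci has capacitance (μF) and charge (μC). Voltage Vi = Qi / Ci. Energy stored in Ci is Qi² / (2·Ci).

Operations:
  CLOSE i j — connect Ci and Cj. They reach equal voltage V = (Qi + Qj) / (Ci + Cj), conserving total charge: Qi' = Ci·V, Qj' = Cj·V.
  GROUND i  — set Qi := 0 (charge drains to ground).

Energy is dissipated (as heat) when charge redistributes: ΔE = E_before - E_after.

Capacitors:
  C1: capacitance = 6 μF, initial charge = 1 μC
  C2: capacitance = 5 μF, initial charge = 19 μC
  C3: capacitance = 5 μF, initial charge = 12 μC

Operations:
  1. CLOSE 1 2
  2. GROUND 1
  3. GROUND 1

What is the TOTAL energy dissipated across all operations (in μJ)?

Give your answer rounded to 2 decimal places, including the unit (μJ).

Answer: 27.92 μJ

Derivation:
Initial: C1(6μF, Q=1μC, V=0.17V), C2(5μF, Q=19μC, V=3.80V), C3(5μF, Q=12μC, V=2.40V)
Op 1: CLOSE 1-2: Q_total=20.00, C_total=11.00, V=1.82; Q1=10.91, Q2=9.09; dissipated=18.002
Op 2: GROUND 1: Q1=0; energy lost=9.917
Op 3: GROUND 1: Q1=0; energy lost=0.000
Total dissipated: 27.919 μJ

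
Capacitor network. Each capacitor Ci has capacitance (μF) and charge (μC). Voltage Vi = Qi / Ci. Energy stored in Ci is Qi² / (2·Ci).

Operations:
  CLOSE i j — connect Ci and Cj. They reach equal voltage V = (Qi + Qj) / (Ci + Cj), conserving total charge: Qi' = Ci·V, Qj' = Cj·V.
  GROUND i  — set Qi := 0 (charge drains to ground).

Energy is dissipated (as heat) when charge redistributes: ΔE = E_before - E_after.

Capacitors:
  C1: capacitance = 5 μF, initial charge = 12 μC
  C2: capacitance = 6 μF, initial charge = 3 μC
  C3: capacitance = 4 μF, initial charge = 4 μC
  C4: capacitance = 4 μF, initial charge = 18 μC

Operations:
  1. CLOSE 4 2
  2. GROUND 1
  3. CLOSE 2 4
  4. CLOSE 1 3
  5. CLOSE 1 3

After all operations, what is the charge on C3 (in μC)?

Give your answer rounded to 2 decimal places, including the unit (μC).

Answer: 1.78 μC

Derivation:
Initial: C1(5μF, Q=12μC, V=2.40V), C2(6μF, Q=3μC, V=0.50V), C3(4μF, Q=4μC, V=1.00V), C4(4μF, Q=18μC, V=4.50V)
Op 1: CLOSE 4-2: Q_total=21.00, C_total=10.00, V=2.10; Q4=8.40, Q2=12.60; dissipated=19.200
Op 2: GROUND 1: Q1=0; energy lost=14.400
Op 3: CLOSE 2-4: Q_total=21.00, C_total=10.00, V=2.10; Q2=12.60, Q4=8.40; dissipated=0.000
Op 4: CLOSE 1-3: Q_total=4.00, C_total=9.00, V=0.44; Q1=2.22, Q3=1.78; dissipated=1.111
Op 5: CLOSE 1-3: Q_total=4.00, C_total=9.00, V=0.44; Q1=2.22, Q3=1.78; dissipated=0.000
Final charges: Q1=2.22, Q2=12.60, Q3=1.78, Q4=8.40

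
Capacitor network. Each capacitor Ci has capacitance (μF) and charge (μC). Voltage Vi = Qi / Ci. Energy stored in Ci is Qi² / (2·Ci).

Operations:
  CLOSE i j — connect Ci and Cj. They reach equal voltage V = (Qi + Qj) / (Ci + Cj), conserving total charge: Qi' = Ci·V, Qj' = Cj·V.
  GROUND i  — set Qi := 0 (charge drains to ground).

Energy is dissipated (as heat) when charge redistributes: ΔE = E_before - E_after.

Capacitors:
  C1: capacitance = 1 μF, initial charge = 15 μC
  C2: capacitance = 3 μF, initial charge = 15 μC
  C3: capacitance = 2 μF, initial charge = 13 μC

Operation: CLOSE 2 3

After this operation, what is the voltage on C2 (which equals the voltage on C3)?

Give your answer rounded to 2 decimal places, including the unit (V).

Answer: 5.60 V

Derivation:
Initial: C1(1μF, Q=15μC, V=15.00V), C2(3μF, Q=15μC, V=5.00V), C3(2μF, Q=13μC, V=6.50V)
Op 1: CLOSE 2-3: Q_total=28.00, C_total=5.00, V=5.60; Q2=16.80, Q3=11.20; dissipated=1.350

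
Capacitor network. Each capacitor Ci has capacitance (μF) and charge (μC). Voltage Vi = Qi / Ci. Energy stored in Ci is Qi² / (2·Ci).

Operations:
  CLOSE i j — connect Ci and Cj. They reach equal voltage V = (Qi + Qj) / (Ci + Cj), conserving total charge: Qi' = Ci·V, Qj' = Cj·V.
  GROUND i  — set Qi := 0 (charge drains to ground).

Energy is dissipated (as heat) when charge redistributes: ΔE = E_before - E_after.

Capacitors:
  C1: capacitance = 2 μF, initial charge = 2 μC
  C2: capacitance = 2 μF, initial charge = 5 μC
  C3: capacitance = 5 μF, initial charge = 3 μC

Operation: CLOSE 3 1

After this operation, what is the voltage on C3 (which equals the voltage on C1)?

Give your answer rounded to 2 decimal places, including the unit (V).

Answer: 0.71 V

Derivation:
Initial: C1(2μF, Q=2μC, V=1.00V), C2(2μF, Q=5μC, V=2.50V), C3(5μF, Q=3μC, V=0.60V)
Op 1: CLOSE 3-1: Q_total=5.00, C_total=7.00, V=0.71; Q3=3.57, Q1=1.43; dissipated=0.114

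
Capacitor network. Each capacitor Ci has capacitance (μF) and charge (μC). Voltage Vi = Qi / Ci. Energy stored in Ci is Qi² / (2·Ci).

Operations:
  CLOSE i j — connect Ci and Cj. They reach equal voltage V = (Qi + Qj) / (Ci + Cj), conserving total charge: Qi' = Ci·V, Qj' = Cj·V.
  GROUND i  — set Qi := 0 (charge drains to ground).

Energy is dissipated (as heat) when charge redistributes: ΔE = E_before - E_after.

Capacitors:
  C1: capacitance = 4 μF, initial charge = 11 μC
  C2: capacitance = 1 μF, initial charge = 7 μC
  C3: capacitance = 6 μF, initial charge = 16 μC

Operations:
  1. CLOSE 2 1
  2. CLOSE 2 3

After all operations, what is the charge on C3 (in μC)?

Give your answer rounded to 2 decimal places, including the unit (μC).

Initial: C1(4μF, Q=11μC, V=2.75V), C2(1μF, Q=7μC, V=7.00V), C3(6μF, Q=16μC, V=2.67V)
Op 1: CLOSE 2-1: Q_total=18.00, C_total=5.00, V=3.60; Q2=3.60, Q1=14.40; dissipated=7.225
Op 2: CLOSE 2-3: Q_total=19.60, C_total=7.00, V=2.80; Q2=2.80, Q3=16.80; dissipated=0.373
Final charges: Q1=14.40, Q2=2.80, Q3=16.80

Answer: 16.80 μC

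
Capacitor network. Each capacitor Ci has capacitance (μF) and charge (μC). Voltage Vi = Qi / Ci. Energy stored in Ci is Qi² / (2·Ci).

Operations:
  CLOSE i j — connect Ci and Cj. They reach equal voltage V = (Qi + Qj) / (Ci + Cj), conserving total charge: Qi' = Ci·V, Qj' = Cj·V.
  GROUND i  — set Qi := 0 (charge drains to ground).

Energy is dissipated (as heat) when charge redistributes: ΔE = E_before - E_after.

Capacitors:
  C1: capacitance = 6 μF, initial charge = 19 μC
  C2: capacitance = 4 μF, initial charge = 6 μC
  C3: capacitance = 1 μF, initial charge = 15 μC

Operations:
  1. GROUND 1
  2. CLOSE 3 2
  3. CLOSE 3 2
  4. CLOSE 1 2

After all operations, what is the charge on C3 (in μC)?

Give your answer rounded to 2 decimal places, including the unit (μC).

Answer: 4.20 μC

Derivation:
Initial: C1(6μF, Q=19μC, V=3.17V), C2(4μF, Q=6μC, V=1.50V), C3(1μF, Q=15μC, V=15.00V)
Op 1: GROUND 1: Q1=0; energy lost=30.083
Op 2: CLOSE 3-2: Q_total=21.00, C_total=5.00, V=4.20; Q3=4.20, Q2=16.80; dissipated=72.900
Op 3: CLOSE 3-2: Q_total=21.00, C_total=5.00, V=4.20; Q3=4.20, Q2=16.80; dissipated=0.000
Op 4: CLOSE 1-2: Q_total=16.80, C_total=10.00, V=1.68; Q1=10.08, Q2=6.72; dissipated=21.168
Final charges: Q1=10.08, Q2=6.72, Q3=4.20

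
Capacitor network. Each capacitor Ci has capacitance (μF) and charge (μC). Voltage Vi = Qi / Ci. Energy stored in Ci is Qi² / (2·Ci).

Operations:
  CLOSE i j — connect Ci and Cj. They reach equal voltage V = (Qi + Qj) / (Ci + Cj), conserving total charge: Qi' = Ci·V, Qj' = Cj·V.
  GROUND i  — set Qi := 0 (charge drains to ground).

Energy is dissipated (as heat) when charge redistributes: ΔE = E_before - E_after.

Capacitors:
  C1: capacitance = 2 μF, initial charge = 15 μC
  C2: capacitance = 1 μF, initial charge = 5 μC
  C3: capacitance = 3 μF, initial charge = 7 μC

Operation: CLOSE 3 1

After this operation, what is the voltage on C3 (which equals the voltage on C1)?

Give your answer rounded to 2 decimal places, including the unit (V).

Answer: 4.40 V

Derivation:
Initial: C1(2μF, Q=15μC, V=7.50V), C2(1μF, Q=5μC, V=5.00V), C3(3μF, Q=7μC, V=2.33V)
Op 1: CLOSE 3-1: Q_total=22.00, C_total=5.00, V=4.40; Q3=13.20, Q1=8.80; dissipated=16.017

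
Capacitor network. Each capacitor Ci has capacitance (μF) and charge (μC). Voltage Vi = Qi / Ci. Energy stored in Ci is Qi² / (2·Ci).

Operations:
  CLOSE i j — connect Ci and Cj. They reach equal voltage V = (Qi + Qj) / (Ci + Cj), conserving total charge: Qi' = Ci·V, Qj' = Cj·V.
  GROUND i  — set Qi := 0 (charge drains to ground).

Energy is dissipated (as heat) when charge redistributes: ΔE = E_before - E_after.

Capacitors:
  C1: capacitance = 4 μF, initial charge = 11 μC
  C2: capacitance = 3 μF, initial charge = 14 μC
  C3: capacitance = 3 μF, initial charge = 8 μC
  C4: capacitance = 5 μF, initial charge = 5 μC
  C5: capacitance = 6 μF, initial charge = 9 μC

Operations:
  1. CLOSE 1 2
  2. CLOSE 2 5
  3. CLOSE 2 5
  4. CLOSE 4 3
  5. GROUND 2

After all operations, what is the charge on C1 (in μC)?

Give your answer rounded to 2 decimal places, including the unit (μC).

Answer: 14.29 μC

Derivation:
Initial: C1(4μF, Q=11μC, V=2.75V), C2(3μF, Q=14μC, V=4.67V), C3(3μF, Q=8μC, V=2.67V), C4(5μF, Q=5μC, V=1.00V), C5(6μF, Q=9μC, V=1.50V)
Op 1: CLOSE 1-2: Q_total=25.00, C_total=7.00, V=3.57; Q1=14.29, Q2=10.71; dissipated=3.149
Op 2: CLOSE 2-5: Q_total=19.71, C_total=9.00, V=2.19; Q2=6.57, Q5=13.14; dissipated=4.291
Op 3: CLOSE 2-5: Q_total=19.71, C_total=9.00, V=2.19; Q2=6.57, Q5=13.14; dissipated=0.000
Op 4: CLOSE 4-3: Q_total=13.00, C_total=8.00, V=1.62; Q4=8.12, Q3=4.88; dissipated=2.604
Op 5: GROUND 2: Q2=0; energy lost=7.197
Final charges: Q1=14.29, Q2=0.00, Q3=4.88, Q4=8.12, Q5=13.14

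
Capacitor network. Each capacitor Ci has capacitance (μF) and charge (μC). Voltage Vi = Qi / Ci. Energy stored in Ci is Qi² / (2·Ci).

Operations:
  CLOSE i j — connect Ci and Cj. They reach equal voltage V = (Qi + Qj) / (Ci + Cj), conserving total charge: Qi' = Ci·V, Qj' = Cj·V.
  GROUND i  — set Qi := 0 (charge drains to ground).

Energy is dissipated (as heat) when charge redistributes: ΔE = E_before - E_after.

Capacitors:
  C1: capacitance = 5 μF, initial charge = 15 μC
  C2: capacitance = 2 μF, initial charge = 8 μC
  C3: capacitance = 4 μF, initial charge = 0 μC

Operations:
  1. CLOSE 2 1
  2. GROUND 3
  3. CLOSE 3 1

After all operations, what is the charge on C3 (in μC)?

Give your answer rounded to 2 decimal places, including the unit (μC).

Initial: C1(5μF, Q=15μC, V=3.00V), C2(2μF, Q=8μC, V=4.00V), C3(4μF, Q=0μC, V=0.00V)
Op 1: CLOSE 2-1: Q_total=23.00, C_total=7.00, V=3.29; Q2=6.57, Q1=16.43; dissipated=0.714
Op 2: GROUND 3: Q3=0; energy lost=0.000
Op 3: CLOSE 3-1: Q_total=16.43, C_total=9.00, V=1.83; Q3=7.30, Q1=9.13; dissipated=11.995
Final charges: Q1=9.13, Q2=6.57, Q3=7.30

Answer: 7.30 μC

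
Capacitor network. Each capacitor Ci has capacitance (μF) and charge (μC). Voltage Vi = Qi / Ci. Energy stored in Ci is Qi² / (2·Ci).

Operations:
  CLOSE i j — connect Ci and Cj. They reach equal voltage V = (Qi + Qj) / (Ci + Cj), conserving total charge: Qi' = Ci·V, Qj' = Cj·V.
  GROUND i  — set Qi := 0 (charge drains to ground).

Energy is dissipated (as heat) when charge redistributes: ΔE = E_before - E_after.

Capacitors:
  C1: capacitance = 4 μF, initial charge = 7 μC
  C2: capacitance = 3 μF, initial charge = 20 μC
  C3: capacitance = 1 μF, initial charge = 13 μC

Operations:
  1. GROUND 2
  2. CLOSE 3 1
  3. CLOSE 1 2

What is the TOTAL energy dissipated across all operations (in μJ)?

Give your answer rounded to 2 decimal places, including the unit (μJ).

Initial: C1(4μF, Q=7μC, V=1.75V), C2(3μF, Q=20μC, V=6.67V), C3(1μF, Q=13μC, V=13.00V)
Op 1: GROUND 2: Q2=0; energy lost=66.667
Op 2: CLOSE 3-1: Q_total=20.00, C_total=5.00, V=4.00; Q3=4.00, Q1=16.00; dissipated=50.625
Op 3: CLOSE 1-2: Q_total=16.00, C_total=7.00, V=2.29; Q1=9.14, Q2=6.86; dissipated=13.714
Total dissipated: 131.006 μJ

Answer: 131.01 μJ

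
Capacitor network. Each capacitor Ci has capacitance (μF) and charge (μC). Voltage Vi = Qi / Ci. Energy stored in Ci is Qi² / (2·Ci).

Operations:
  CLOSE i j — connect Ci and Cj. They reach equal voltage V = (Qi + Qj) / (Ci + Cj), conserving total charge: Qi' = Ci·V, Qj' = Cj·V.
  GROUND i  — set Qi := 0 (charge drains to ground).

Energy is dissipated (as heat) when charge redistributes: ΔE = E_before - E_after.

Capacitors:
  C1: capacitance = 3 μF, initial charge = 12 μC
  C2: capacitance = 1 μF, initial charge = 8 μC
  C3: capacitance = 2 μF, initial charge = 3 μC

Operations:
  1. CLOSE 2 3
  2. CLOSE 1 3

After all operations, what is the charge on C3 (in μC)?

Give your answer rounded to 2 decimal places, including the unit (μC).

Initial: C1(3μF, Q=12μC, V=4.00V), C2(1μF, Q=8μC, V=8.00V), C3(2μF, Q=3μC, V=1.50V)
Op 1: CLOSE 2-3: Q_total=11.00, C_total=3.00, V=3.67; Q2=3.67, Q3=7.33; dissipated=14.083
Op 2: CLOSE 1-3: Q_total=19.33, C_total=5.00, V=3.87; Q1=11.60, Q3=7.73; dissipated=0.067
Final charges: Q1=11.60, Q2=3.67, Q3=7.73

Answer: 7.73 μC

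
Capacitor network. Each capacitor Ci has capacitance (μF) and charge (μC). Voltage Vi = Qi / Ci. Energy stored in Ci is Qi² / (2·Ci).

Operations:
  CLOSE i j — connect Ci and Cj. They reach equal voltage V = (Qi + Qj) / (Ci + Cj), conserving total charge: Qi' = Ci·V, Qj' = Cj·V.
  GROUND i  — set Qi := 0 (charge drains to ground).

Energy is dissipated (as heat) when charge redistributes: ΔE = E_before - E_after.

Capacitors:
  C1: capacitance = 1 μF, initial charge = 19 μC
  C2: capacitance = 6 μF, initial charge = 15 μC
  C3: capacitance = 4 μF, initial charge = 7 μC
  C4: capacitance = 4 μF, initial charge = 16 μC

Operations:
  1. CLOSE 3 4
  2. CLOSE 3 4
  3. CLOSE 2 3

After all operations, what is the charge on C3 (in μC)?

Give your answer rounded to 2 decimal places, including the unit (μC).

Initial: C1(1μF, Q=19μC, V=19.00V), C2(6μF, Q=15μC, V=2.50V), C3(4μF, Q=7μC, V=1.75V), C4(4μF, Q=16μC, V=4.00V)
Op 1: CLOSE 3-4: Q_total=23.00, C_total=8.00, V=2.88; Q3=11.50, Q4=11.50; dissipated=5.062
Op 2: CLOSE 3-4: Q_total=23.00, C_total=8.00, V=2.88; Q3=11.50, Q4=11.50; dissipated=0.000
Op 3: CLOSE 2-3: Q_total=26.50, C_total=10.00, V=2.65; Q2=15.90, Q3=10.60; dissipated=0.169
Final charges: Q1=19.00, Q2=15.90, Q3=10.60, Q4=11.50

Answer: 10.60 μC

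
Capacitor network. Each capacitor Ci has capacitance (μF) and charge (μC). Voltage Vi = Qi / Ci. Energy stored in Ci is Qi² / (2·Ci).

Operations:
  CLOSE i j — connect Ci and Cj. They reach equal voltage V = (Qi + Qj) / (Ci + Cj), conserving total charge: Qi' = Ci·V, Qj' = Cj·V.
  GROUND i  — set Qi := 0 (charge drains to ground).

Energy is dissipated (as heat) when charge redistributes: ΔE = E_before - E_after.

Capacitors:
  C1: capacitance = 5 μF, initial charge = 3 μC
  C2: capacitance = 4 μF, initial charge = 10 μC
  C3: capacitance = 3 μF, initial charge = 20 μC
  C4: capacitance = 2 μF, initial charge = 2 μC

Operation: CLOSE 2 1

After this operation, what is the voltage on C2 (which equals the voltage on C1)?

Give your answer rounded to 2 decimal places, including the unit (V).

Answer: 1.44 V

Derivation:
Initial: C1(5μF, Q=3μC, V=0.60V), C2(4μF, Q=10μC, V=2.50V), C3(3μF, Q=20μC, V=6.67V), C4(2μF, Q=2μC, V=1.00V)
Op 1: CLOSE 2-1: Q_total=13.00, C_total=9.00, V=1.44; Q2=5.78, Q1=7.22; dissipated=4.011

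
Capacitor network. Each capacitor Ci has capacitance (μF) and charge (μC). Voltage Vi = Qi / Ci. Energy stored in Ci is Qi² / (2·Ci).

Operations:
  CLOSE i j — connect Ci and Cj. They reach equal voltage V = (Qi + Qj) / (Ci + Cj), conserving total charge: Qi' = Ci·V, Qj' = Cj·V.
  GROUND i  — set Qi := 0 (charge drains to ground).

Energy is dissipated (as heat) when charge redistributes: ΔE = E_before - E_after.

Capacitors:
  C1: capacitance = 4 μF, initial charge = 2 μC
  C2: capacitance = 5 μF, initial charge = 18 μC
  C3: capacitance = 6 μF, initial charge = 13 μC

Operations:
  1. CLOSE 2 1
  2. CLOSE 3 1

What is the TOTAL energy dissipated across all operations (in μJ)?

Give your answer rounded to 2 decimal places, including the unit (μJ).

Answer: 10.68 μJ

Derivation:
Initial: C1(4μF, Q=2μC, V=0.50V), C2(5μF, Q=18μC, V=3.60V), C3(6μF, Q=13μC, V=2.17V)
Op 1: CLOSE 2-1: Q_total=20.00, C_total=9.00, V=2.22; Q2=11.11, Q1=8.89; dissipated=10.678
Op 2: CLOSE 3-1: Q_total=21.89, C_total=10.00, V=2.19; Q3=13.13, Q1=8.76; dissipated=0.004
Total dissipated: 10.681 μJ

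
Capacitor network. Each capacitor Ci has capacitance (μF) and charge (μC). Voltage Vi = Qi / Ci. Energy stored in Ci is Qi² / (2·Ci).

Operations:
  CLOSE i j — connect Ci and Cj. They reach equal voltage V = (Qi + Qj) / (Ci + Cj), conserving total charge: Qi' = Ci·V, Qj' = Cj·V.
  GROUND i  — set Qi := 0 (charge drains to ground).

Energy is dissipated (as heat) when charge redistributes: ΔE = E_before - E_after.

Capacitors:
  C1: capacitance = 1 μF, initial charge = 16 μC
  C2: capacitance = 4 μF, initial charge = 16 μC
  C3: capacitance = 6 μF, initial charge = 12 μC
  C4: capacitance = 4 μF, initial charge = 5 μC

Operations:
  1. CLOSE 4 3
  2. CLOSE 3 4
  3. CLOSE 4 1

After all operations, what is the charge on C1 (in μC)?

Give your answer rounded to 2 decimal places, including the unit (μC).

Initial: C1(1μF, Q=16μC, V=16.00V), C2(4μF, Q=16μC, V=4.00V), C3(6μF, Q=12μC, V=2.00V), C4(4μF, Q=5μC, V=1.25V)
Op 1: CLOSE 4-3: Q_total=17.00, C_total=10.00, V=1.70; Q4=6.80, Q3=10.20; dissipated=0.675
Op 2: CLOSE 3-4: Q_total=17.00, C_total=10.00, V=1.70; Q3=10.20, Q4=6.80; dissipated=0.000
Op 3: CLOSE 4-1: Q_total=22.80, C_total=5.00, V=4.56; Q4=18.24, Q1=4.56; dissipated=81.796
Final charges: Q1=4.56, Q2=16.00, Q3=10.20, Q4=18.24

Answer: 4.56 μC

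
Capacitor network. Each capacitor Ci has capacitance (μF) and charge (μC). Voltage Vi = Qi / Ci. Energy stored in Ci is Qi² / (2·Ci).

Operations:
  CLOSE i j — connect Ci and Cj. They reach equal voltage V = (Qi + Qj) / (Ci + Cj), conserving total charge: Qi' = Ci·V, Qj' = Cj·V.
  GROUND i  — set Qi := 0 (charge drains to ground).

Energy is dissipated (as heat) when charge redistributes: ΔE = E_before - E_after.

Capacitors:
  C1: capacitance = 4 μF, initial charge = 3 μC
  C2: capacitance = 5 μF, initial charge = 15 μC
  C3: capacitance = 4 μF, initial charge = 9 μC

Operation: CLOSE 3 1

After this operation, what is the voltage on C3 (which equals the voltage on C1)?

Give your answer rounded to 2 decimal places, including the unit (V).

Initial: C1(4μF, Q=3μC, V=0.75V), C2(5μF, Q=15μC, V=3.00V), C3(4μF, Q=9μC, V=2.25V)
Op 1: CLOSE 3-1: Q_total=12.00, C_total=8.00, V=1.50; Q3=6.00, Q1=6.00; dissipated=2.250

Answer: 1.50 V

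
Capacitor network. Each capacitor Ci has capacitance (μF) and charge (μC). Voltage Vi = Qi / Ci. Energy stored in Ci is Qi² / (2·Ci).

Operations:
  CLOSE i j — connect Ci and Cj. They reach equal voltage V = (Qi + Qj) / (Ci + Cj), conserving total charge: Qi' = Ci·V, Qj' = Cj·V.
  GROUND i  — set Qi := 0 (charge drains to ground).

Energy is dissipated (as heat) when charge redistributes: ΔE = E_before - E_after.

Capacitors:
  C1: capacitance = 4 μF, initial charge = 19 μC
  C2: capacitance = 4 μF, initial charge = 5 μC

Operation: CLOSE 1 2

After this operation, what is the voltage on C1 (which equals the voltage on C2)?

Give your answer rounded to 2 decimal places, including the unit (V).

Initial: C1(4μF, Q=19μC, V=4.75V), C2(4μF, Q=5μC, V=1.25V)
Op 1: CLOSE 1-2: Q_total=24.00, C_total=8.00, V=3.00; Q1=12.00, Q2=12.00; dissipated=12.250

Answer: 3.00 V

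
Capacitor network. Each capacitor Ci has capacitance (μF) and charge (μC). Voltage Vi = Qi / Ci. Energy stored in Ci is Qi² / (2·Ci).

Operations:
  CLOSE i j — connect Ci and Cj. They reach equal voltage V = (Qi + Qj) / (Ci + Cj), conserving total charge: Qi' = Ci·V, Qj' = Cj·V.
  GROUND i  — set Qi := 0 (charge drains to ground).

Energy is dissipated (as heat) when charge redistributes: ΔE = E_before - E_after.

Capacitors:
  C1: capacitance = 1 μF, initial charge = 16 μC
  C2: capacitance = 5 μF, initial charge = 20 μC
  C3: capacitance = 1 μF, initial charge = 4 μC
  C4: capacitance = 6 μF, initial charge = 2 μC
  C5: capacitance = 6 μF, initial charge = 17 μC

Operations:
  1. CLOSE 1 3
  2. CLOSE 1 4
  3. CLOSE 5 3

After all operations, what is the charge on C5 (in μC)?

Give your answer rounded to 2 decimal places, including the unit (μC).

Answer: 23.14 μC

Derivation:
Initial: C1(1μF, Q=16μC, V=16.00V), C2(5μF, Q=20μC, V=4.00V), C3(1μF, Q=4μC, V=4.00V), C4(6μF, Q=2μC, V=0.33V), C5(6μF, Q=17μC, V=2.83V)
Op 1: CLOSE 1-3: Q_total=20.00, C_total=2.00, V=10.00; Q1=10.00, Q3=10.00; dissipated=36.000
Op 2: CLOSE 1-4: Q_total=12.00, C_total=7.00, V=1.71; Q1=1.71, Q4=10.29; dissipated=40.048
Op 3: CLOSE 5-3: Q_total=27.00, C_total=7.00, V=3.86; Q5=23.14, Q3=3.86; dissipated=22.012
Final charges: Q1=1.71, Q2=20.00, Q3=3.86, Q4=10.29, Q5=23.14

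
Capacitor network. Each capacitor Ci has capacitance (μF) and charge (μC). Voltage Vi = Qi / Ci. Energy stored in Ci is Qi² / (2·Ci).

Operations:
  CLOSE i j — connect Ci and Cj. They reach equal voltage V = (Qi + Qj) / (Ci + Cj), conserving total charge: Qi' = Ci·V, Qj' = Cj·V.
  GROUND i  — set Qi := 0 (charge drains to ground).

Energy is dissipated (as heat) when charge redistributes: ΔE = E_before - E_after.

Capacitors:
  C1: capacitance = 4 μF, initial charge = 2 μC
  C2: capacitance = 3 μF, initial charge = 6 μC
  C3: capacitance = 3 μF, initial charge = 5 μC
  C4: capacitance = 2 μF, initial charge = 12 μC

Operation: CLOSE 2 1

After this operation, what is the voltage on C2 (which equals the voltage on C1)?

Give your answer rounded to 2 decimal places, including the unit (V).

Initial: C1(4μF, Q=2μC, V=0.50V), C2(3μF, Q=6μC, V=2.00V), C3(3μF, Q=5μC, V=1.67V), C4(2μF, Q=12μC, V=6.00V)
Op 1: CLOSE 2-1: Q_total=8.00, C_total=7.00, V=1.14; Q2=3.43, Q1=4.57; dissipated=1.929

Answer: 1.14 V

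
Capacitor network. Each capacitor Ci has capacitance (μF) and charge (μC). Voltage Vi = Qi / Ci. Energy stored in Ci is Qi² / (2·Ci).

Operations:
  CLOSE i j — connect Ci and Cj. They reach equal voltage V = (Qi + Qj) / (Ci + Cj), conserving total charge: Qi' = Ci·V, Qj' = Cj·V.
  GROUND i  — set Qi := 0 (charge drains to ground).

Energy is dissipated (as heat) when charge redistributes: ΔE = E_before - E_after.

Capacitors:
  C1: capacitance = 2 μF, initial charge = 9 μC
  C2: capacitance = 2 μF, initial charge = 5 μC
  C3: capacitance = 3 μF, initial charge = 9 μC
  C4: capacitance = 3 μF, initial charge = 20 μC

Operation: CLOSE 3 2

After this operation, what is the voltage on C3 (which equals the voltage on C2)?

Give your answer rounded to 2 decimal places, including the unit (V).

Answer: 2.80 V

Derivation:
Initial: C1(2μF, Q=9μC, V=4.50V), C2(2μF, Q=5μC, V=2.50V), C3(3μF, Q=9μC, V=3.00V), C4(3μF, Q=20μC, V=6.67V)
Op 1: CLOSE 3-2: Q_total=14.00, C_total=5.00, V=2.80; Q3=8.40, Q2=5.60; dissipated=0.150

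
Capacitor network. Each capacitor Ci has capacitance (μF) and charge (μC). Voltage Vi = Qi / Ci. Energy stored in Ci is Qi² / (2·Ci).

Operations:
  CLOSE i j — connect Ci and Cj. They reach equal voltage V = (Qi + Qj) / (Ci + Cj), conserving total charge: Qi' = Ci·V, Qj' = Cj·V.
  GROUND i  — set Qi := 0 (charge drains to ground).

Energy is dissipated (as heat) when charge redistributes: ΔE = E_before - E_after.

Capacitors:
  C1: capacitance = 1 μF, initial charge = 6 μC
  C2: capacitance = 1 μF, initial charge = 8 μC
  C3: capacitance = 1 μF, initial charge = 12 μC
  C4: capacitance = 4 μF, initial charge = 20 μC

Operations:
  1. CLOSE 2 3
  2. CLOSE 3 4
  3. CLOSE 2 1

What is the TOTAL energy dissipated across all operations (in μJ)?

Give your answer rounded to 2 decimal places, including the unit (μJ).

Initial: C1(1μF, Q=6μC, V=6.00V), C2(1μF, Q=8μC, V=8.00V), C3(1μF, Q=12μC, V=12.00V), C4(4μF, Q=20μC, V=5.00V)
Op 1: CLOSE 2-3: Q_total=20.00, C_total=2.00, V=10.00; Q2=10.00, Q3=10.00; dissipated=4.000
Op 2: CLOSE 3-4: Q_total=30.00, C_total=5.00, V=6.00; Q3=6.00, Q4=24.00; dissipated=10.000
Op 3: CLOSE 2-1: Q_total=16.00, C_total=2.00, V=8.00; Q2=8.00, Q1=8.00; dissipated=4.000
Total dissipated: 18.000 μJ

Answer: 18.00 μJ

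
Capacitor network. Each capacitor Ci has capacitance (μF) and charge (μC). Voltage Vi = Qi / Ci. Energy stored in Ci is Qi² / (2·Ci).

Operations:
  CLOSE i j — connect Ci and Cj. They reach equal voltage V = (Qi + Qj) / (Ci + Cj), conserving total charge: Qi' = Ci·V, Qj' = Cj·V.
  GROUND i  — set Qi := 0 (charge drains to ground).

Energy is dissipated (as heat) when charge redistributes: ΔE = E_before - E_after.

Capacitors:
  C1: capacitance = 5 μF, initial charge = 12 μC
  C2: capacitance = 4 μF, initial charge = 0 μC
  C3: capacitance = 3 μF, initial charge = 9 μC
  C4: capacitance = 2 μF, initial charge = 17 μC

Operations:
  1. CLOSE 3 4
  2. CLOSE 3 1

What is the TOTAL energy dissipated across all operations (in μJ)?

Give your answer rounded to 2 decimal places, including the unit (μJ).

Initial: C1(5μF, Q=12μC, V=2.40V), C2(4μF, Q=0μC, V=0.00V), C3(3μF, Q=9μC, V=3.00V), C4(2μF, Q=17μC, V=8.50V)
Op 1: CLOSE 3-4: Q_total=26.00, C_total=5.00, V=5.20; Q3=15.60, Q4=10.40; dissipated=18.150
Op 2: CLOSE 3-1: Q_total=27.60, C_total=8.00, V=3.45; Q3=10.35, Q1=17.25; dissipated=7.350
Total dissipated: 25.500 μJ

Answer: 25.50 μJ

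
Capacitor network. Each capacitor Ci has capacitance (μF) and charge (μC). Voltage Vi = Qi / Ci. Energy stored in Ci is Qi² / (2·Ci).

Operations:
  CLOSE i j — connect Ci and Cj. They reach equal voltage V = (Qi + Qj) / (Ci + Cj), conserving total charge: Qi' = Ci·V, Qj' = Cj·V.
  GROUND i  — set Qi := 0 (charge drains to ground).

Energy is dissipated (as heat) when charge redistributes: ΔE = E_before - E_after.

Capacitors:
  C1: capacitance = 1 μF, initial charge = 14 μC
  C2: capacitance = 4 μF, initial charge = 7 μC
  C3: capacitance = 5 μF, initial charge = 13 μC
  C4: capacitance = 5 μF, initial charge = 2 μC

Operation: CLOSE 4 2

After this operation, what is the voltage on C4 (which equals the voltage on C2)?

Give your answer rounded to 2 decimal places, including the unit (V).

Initial: C1(1μF, Q=14μC, V=14.00V), C2(4μF, Q=7μC, V=1.75V), C3(5μF, Q=13μC, V=2.60V), C4(5μF, Q=2μC, V=0.40V)
Op 1: CLOSE 4-2: Q_total=9.00, C_total=9.00, V=1.00; Q4=5.00, Q2=4.00; dissipated=2.025

Answer: 1.00 V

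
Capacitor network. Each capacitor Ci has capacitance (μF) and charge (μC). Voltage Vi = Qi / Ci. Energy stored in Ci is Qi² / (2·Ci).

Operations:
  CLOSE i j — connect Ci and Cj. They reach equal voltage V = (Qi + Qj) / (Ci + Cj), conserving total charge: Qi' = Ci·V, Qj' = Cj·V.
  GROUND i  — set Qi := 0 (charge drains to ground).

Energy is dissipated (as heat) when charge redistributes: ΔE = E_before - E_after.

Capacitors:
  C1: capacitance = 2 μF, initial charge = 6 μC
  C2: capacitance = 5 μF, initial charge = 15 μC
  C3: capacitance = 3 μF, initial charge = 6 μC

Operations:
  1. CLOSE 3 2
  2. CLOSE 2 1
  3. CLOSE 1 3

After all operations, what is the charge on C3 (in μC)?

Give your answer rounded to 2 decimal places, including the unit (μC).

Initial: C1(2μF, Q=6μC, V=3.00V), C2(5μF, Q=15μC, V=3.00V), C3(3μF, Q=6μC, V=2.00V)
Op 1: CLOSE 3-2: Q_total=21.00, C_total=8.00, V=2.62; Q3=7.88, Q2=13.12; dissipated=0.938
Op 2: CLOSE 2-1: Q_total=19.12, C_total=7.00, V=2.73; Q2=13.66, Q1=5.46; dissipated=0.100
Op 3: CLOSE 1-3: Q_total=13.34, C_total=5.00, V=2.67; Q1=5.34, Q3=8.00; dissipated=0.007
Final charges: Q1=5.34, Q2=13.66, Q3=8.00

Answer: 8.00 μC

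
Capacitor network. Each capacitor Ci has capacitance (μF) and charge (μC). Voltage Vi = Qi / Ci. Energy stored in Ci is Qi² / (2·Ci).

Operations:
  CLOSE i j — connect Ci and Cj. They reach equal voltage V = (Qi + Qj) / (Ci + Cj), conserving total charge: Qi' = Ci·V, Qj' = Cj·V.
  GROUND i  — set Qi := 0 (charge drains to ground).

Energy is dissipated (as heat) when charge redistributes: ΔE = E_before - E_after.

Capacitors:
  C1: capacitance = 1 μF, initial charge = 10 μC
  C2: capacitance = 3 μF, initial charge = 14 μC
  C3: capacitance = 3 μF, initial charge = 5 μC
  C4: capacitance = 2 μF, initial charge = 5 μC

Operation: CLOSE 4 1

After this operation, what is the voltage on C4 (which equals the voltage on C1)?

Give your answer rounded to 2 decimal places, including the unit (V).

Answer: 5.00 V

Derivation:
Initial: C1(1μF, Q=10μC, V=10.00V), C2(3μF, Q=14μC, V=4.67V), C3(3μF, Q=5μC, V=1.67V), C4(2μF, Q=5μC, V=2.50V)
Op 1: CLOSE 4-1: Q_total=15.00, C_total=3.00, V=5.00; Q4=10.00, Q1=5.00; dissipated=18.750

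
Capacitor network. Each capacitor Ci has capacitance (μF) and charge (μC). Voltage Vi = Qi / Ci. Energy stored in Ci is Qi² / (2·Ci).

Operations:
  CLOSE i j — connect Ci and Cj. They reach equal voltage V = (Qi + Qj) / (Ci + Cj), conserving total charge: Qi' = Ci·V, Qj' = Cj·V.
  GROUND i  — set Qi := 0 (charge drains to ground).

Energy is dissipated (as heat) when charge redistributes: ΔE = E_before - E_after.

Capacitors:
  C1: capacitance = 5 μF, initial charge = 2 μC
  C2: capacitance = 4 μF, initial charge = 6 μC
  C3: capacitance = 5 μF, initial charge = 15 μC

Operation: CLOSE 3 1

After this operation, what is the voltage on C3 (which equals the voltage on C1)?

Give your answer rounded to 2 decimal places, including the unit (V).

Initial: C1(5μF, Q=2μC, V=0.40V), C2(4μF, Q=6μC, V=1.50V), C3(5μF, Q=15μC, V=3.00V)
Op 1: CLOSE 3-1: Q_total=17.00, C_total=10.00, V=1.70; Q3=8.50, Q1=8.50; dissipated=8.450

Answer: 1.70 V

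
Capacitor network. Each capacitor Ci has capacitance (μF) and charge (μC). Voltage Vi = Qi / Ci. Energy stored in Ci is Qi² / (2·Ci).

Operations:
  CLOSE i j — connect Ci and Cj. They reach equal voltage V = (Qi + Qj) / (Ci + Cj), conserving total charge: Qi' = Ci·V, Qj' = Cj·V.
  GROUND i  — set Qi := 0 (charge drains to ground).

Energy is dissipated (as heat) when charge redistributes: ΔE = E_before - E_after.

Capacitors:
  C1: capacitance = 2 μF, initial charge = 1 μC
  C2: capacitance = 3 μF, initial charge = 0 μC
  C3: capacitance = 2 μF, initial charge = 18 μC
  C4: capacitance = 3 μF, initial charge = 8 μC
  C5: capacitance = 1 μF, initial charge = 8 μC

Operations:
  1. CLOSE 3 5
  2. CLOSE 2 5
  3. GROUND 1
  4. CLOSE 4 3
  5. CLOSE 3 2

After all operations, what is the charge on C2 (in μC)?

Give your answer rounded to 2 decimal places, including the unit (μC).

Initial: C1(2μF, Q=1μC, V=0.50V), C2(3μF, Q=0μC, V=0.00V), C3(2μF, Q=18μC, V=9.00V), C4(3μF, Q=8μC, V=2.67V), C5(1μF, Q=8μC, V=8.00V)
Op 1: CLOSE 3-5: Q_total=26.00, C_total=3.00, V=8.67; Q3=17.33, Q5=8.67; dissipated=0.333
Op 2: CLOSE 2-5: Q_total=8.67, C_total=4.00, V=2.17; Q2=6.50, Q5=2.17; dissipated=28.167
Op 3: GROUND 1: Q1=0; energy lost=0.250
Op 4: CLOSE 4-3: Q_total=25.33, C_total=5.00, V=5.07; Q4=15.20, Q3=10.13; dissipated=21.600
Op 5: CLOSE 3-2: Q_total=16.63, C_total=5.00, V=3.33; Q3=6.65, Q2=9.98; dissipated=5.046
Final charges: Q1=0.00, Q2=9.98, Q3=6.65, Q4=15.20, Q5=2.17

Answer: 9.98 μC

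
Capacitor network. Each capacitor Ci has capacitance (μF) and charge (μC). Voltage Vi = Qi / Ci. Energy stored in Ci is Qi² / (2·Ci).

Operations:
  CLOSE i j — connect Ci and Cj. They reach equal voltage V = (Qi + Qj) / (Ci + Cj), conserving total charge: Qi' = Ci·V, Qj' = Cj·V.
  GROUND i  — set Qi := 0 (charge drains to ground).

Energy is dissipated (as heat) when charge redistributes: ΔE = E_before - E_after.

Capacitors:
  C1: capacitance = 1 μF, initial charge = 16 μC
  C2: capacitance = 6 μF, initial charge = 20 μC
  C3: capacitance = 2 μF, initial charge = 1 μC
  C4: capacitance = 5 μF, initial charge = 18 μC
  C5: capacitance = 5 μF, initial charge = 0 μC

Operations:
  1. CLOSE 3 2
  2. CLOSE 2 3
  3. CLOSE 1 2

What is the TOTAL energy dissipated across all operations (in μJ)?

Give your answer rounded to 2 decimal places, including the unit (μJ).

Answer: 82.69 μJ

Derivation:
Initial: C1(1μF, Q=16μC, V=16.00V), C2(6μF, Q=20μC, V=3.33V), C3(2μF, Q=1μC, V=0.50V), C4(5μF, Q=18μC, V=3.60V), C5(5μF, Q=0μC, V=0.00V)
Op 1: CLOSE 3-2: Q_total=21.00, C_total=8.00, V=2.62; Q3=5.25, Q2=15.75; dissipated=6.021
Op 2: CLOSE 2-3: Q_total=21.00, C_total=8.00, V=2.62; Q2=15.75, Q3=5.25; dissipated=0.000
Op 3: CLOSE 1-2: Q_total=31.75, C_total=7.00, V=4.54; Q1=4.54, Q2=27.21; dissipated=76.667
Total dissipated: 82.688 μJ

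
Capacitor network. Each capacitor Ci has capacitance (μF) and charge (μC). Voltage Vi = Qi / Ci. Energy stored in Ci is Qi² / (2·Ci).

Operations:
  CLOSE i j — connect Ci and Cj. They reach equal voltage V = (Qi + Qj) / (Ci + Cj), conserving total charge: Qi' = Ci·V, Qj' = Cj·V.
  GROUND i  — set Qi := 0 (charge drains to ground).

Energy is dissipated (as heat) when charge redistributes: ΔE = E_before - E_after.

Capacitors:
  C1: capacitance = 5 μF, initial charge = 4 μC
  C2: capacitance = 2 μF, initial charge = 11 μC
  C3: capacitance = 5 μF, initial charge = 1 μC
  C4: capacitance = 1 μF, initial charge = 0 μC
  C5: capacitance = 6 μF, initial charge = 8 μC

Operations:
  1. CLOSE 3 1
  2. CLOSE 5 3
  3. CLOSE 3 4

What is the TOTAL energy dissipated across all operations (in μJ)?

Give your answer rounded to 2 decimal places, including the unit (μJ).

Initial: C1(5μF, Q=4μC, V=0.80V), C2(2μF, Q=11μC, V=5.50V), C3(5μF, Q=1μC, V=0.20V), C4(1μF, Q=0μC, V=0.00V), C5(6μF, Q=8μC, V=1.33V)
Op 1: CLOSE 3-1: Q_total=5.00, C_total=10.00, V=0.50; Q3=2.50, Q1=2.50; dissipated=0.450
Op 2: CLOSE 5-3: Q_total=10.50, C_total=11.00, V=0.95; Q5=5.73, Q3=4.77; dissipated=0.947
Op 3: CLOSE 3-4: Q_total=4.77, C_total=6.00, V=0.80; Q3=3.98, Q4=0.80; dissipated=0.380
Total dissipated: 1.777 μJ

Answer: 1.78 μJ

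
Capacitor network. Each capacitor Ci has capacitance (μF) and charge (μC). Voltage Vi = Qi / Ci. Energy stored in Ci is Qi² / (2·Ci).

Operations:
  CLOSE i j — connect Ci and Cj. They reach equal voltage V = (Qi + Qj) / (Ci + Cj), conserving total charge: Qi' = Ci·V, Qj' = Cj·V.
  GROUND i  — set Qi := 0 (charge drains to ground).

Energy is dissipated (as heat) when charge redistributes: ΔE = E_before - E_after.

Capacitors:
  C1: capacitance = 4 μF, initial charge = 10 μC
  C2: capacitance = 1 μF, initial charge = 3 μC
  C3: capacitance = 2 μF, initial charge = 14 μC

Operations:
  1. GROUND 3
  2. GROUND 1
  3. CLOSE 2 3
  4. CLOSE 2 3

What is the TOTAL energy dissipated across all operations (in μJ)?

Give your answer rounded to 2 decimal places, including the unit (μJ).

Answer: 64.50 μJ

Derivation:
Initial: C1(4μF, Q=10μC, V=2.50V), C2(1μF, Q=3μC, V=3.00V), C3(2μF, Q=14μC, V=7.00V)
Op 1: GROUND 3: Q3=0; energy lost=49.000
Op 2: GROUND 1: Q1=0; energy lost=12.500
Op 3: CLOSE 2-3: Q_total=3.00, C_total=3.00, V=1.00; Q2=1.00, Q3=2.00; dissipated=3.000
Op 4: CLOSE 2-3: Q_total=3.00, C_total=3.00, V=1.00; Q2=1.00, Q3=2.00; dissipated=0.000
Total dissipated: 64.500 μJ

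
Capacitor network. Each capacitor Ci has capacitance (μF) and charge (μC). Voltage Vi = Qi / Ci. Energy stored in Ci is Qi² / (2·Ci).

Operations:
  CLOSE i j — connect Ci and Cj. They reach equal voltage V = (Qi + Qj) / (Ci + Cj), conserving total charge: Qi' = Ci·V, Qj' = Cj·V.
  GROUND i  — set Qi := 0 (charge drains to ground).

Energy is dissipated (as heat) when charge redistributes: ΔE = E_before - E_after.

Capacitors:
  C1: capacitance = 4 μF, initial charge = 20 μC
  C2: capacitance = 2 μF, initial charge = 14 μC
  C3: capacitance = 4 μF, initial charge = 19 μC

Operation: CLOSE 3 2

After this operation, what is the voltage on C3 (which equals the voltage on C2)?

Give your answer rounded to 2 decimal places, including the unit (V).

Initial: C1(4μF, Q=20μC, V=5.00V), C2(2μF, Q=14μC, V=7.00V), C3(4μF, Q=19μC, V=4.75V)
Op 1: CLOSE 3-2: Q_total=33.00, C_total=6.00, V=5.50; Q3=22.00, Q2=11.00; dissipated=3.375

Answer: 5.50 V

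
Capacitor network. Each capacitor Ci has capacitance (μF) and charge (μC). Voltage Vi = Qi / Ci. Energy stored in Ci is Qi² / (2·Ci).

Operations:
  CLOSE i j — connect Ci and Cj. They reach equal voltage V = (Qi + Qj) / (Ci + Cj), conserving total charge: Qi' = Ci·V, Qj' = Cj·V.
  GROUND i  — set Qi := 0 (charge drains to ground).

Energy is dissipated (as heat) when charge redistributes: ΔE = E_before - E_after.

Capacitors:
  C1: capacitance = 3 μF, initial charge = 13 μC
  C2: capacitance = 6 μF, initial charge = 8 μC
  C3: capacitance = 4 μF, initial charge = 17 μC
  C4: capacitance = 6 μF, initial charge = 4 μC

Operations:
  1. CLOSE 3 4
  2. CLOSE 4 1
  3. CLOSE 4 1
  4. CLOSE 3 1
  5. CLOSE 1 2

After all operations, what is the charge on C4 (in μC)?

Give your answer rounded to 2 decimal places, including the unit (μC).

Initial: C1(3μF, Q=13μC, V=4.33V), C2(6μF, Q=8μC, V=1.33V), C3(4μF, Q=17μC, V=4.25V), C4(6μF, Q=4μC, V=0.67V)
Op 1: CLOSE 3-4: Q_total=21.00, C_total=10.00, V=2.10; Q3=8.40, Q4=12.60; dissipated=15.408
Op 2: CLOSE 4-1: Q_total=25.60, C_total=9.00, V=2.84; Q4=17.07, Q1=8.53; dissipated=4.988
Op 3: CLOSE 4-1: Q_total=25.60, C_total=9.00, V=2.84; Q4=17.07, Q1=8.53; dissipated=0.000
Op 4: CLOSE 3-1: Q_total=16.93, C_total=7.00, V=2.42; Q3=9.68, Q1=7.26; dissipated=0.475
Op 5: CLOSE 1-2: Q_total=15.26, C_total=9.00, V=1.70; Q1=5.09, Q2=10.17; dissipated=1.179
Final charges: Q1=5.09, Q2=10.17, Q3=9.68, Q4=17.07

Answer: 17.07 μC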